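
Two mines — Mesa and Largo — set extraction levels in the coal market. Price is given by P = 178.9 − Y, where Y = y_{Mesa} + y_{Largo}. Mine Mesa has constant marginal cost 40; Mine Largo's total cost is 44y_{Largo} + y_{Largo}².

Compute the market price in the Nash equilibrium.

100.1

Mine Mesa's profit: π = y_{Mesa}(178.9 − (y_{Mesa} + y_{Largo})) − 40y_{Mesa}.
∂π/∂y_{Mesa} = 138.9 − 2y_{Mesa} − y_{Largo} = 0, so y_{Mesa} = 69.45 − 0.5y_{Largo}.
For Largo: ∂π/∂y_{Largo} = 134.9 − 4y_{Largo} − y_{Mesa} = 0 ⇒ y_{Largo} = 33.725 − 0.25y_{Mesa}.
Solving the two reaction functions simultaneously: (1 − (−0.5)(−0.25))y_{Mesa} = 69.45 − 0.5·33.725, so 0.875y_{Mesa} = 52.5875 and y_{Mesa} = 60.1.
Then y_{Largo} = 33.725 − 0.25·60.1 = 18.7.
Equilibrium price: P = 178.9 − 78.8 = 100.1.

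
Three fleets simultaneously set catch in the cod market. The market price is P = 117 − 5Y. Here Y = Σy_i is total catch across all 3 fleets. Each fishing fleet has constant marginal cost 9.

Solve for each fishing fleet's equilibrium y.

A representative fishing fleet's profit is π_i = y_i(117 − 5Y) − 9y_i, with Y = y_i + Σ_{j≠i} y_j.
First-order condition: 108 − 10y_i − 5Σ_{j≠i} y_j = 0.
Imposing symmetry (y_j = y for all j) turns Σ_{j≠i} y_j into 2y, so 108 = 20y and y = 5.4.

5.4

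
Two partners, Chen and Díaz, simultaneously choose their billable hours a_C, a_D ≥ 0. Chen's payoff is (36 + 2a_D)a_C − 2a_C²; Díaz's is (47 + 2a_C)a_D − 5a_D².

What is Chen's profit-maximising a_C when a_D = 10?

Expanding Chen's payoff: 36a_C + 2a_Da_C − 2a_C².
∂π/∂a_C = 36 + 2a_D − 4a_C = 0, so a_C = 9 + 0.5a_D.
At a_D = 10: a_C = 9 + 0.5·10 = 14.

14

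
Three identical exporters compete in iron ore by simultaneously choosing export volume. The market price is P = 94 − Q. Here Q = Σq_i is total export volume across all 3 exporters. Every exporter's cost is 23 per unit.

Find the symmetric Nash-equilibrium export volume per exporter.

A representative exporter's profit is π_i = q_i(94 − Q) − 23q_i, with Q = q_i + Σ_{j≠i} q_j.
First-order condition: 71 − 2q_i − Σ_{j≠i} q_j = 0.
In a symmetric equilibrium every exporter chooses the same q, so Σ_{j≠i} q_j = 2q. The condition becomes 71 − 4q = 0, giving q = 71/4 = 17.75.

17.75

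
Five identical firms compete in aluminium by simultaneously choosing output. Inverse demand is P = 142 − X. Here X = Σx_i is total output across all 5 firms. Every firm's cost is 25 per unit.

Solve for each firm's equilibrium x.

19.5

A representative firm's profit is π_i = x_i(142 − X) − 25x_i, with X = x_i + Σ_{j≠i} x_j.
First-order condition: 117 − 2x_i − Σ_{j≠i} x_j = 0.
Imposing symmetry (x_j = x for all j) turns Σ_{j≠i} x_j into 4x, so 117 = 6x and x = 19.5.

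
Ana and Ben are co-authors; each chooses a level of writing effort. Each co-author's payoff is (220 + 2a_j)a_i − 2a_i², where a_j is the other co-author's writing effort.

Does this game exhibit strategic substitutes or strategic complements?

strategic complements

Ana's payoff is (220 + 2a_B)a_A − 2a_A².
∂π/∂a_A = 220 + 2a_B − 4a_A = 0, so a_A = 55 + 0.5a_B.
The best-response slope da_A/da_B = 0.5 > 0: the reaction function is upward-sloping, so the choices are strategic complements.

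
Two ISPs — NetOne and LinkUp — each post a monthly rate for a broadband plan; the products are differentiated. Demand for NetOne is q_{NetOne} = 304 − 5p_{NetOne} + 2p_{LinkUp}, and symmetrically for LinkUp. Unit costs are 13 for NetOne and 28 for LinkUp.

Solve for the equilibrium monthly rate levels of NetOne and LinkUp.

NetOne's profit: π = (p_{NetOne} − 13)(304 − 5p_{NetOne} + 2p_{LinkUp}).
∂π/∂p_{NetOne} = 369 − 10p_{NetOne} + 2p_{LinkUp} = 0 ⇒ p_{NetOne} = 36.9 + 0.2p_{LinkUp}.
Similarly p_{LinkUp} = 44.4 + 0.2p_{NetOne}.
Solving the two reaction functions simultaneously: (1 − (0.2)(0.2))p_{NetOne} = 36.9 + 0.2·44.4, so 0.96p_{NetOne} = 45.78 and p_{NetOne} = 47.6875.
Then p_{LinkUp} = 44.4 + 0.2·47.6875 = 53.9375.

47.6875, 53.9375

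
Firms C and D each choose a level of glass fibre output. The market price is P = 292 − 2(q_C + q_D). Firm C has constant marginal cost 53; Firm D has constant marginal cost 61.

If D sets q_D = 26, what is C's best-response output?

Firm C's profit: π = q_C(292 − 2(q_C + q_D)) − 53q_C.
∂π/∂q_C = 239 − 4q_C − 2q_D = 0, so q_C = 59.75 − 0.5q_D.
At q_D = 26: q_C = 59.75 − 0.5·26 = 46.75.

46.75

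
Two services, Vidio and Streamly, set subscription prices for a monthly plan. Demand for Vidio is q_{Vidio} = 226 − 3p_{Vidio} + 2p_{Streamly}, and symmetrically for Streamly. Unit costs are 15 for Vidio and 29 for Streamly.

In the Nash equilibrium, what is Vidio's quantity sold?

Vidio's profit: π = (p_{Vidio} − 15)(226 − 3p_{Vidio} + 2p_{Streamly}).
∂π/∂p_{Vidio} = 271 − 6p_{Vidio} + 2p_{Streamly} = 0 ⇒ p_{Vidio} = 271/6 + (1/3)p_{Streamly}.
Similarly p_{Streamly} = 313/6 + (1/3)p_{Vidio}.
Plugging p_{Streamly} into Vidio's best response: p_{Vidio} = 271/6 + (1/3)(313/6 + (1/3)p_{Vidio}) ⇒ (8/9)p_{Vidio} = 563/9, so p_{Vidio} = 70.375.
Then p_{Streamly} = 313/6 + (1/3)·70.375 = 75.625.
q_{Vidio} = 226 − 3·70.375 + 2·75.625 = 166.125.

166.125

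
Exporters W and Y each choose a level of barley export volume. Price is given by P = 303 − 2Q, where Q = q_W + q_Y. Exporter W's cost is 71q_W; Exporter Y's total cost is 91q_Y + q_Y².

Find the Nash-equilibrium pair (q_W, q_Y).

48.4, 19.2

Exporter W's profit: π = q_W(303 − 2(q_W + q_Y)) − 71q_W.
∂π/∂q_W = 232 − 4q_W − 2q_Y = 0, so q_W = 58 − 0.5q_Y.
For Y: ∂π/∂q_Y = 212 − 6q_Y − 2q_W = 0 ⇒ q_Y = 106/3 − (1/3)q_W.
Solving the two reaction functions simultaneously: (1 − (−0.5)(−1/3))q_W = 58 − 0.5·(106/3), so (5/6)q_W = 121/3 and q_W = 48.4.
Then q_Y = 106/3 − (1/3)·48.4 = 19.2.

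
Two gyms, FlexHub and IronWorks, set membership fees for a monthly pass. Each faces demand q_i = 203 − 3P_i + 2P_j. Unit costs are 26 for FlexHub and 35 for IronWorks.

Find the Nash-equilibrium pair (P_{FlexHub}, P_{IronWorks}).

FlexHub's profit: π = (P_{FlexHub} − 26)(203 − 3P_{FlexHub} + 2P_{IronWorks}).
∂π/∂P_{FlexHub} = 281 − 6P_{FlexHub} + 2P_{IronWorks} = 0 ⇒ P_{FlexHub} = 281/6 + (1/3)P_{IronWorks}.
Similarly P_{IronWorks} = 154/3 + (1/3)P_{FlexHub}.
Solving the two reaction functions simultaneously: (1 − (1/3)(1/3))P_{FlexHub} = 281/6 + (1/3)·(154/3), so (8/9)P_{FlexHub} = 1151/18 and P_{FlexHub} = 71.9375.
Then P_{IronWorks} = 154/3 + (1/3)·71.9375 = 75.3125.

71.9375, 75.3125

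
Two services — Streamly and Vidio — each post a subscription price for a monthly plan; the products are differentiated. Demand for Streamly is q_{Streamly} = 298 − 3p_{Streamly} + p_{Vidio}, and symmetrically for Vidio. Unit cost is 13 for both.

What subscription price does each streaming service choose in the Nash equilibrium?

Streamly's profit: π = (p_{Streamly} − 13)(298 − 3p_{Streamly} + p_{Vidio}).
∂π/∂p_{Streamly} = 337 − 6p_{Streamly} + p_{Vidio} = 0 ⇒ p_{Streamly} = 337/6 + (1/6)p_{Vidio}.
The game is symmetric, so in equilibrium p_{Vidio} = p_{Streamly}: the reaction function gives (5/6)p_{Streamly} = 337/6, hence p_{Streamly} = 67.4.

67.4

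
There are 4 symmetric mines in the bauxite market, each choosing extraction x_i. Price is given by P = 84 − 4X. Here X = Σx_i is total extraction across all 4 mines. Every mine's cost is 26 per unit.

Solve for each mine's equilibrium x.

A representative mine's profit is π_i = x_i(84 − 4X) − 26x_i, with X = x_i + Σ_{j≠i} x_j.
First-order condition: 58 − 8x_i − 4Σ_{j≠i} x_j = 0.
In a symmetric equilibrium every mine chooses the same x, so Σ_{j≠i} x_j = 3x. The condition becomes 58 − 20x = 0, giving x = 58/20 = 2.9.

2.9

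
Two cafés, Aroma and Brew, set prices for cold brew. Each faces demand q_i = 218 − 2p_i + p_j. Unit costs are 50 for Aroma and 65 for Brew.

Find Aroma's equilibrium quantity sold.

Aroma's profit: π = (p_{Aroma} − 50)(218 − 2p_{Aroma} + p_{Brew}).
∂π/∂p_{Aroma} = 318 − 4p_{Aroma} + p_{Brew} = 0 ⇒ p_{Aroma} = 79.5 + 0.25p_{Brew}.
Similarly p_{Brew} = 87 + 0.25p_{Aroma}.
Solving the two reaction functions simultaneously: (1 − (0.25)(0.25))p_{Aroma} = 79.5 + 0.25·87, so 0.9375p_{Aroma} = 101.25 and p_{Aroma} = 108.
Then p_{Brew} = 87 + 0.25·108 = 114.
q_{Aroma} = 218 − 2·108 + 114 = 116.

116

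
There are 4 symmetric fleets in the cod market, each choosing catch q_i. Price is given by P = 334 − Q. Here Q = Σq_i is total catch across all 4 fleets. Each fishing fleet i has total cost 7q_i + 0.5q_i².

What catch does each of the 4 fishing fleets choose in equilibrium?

A representative fishing fleet's profit is π_i = q_i(334 − Q) − 7q_i − 0.5q_i², with Q = q_i + Σ_{j≠i} q_j.
First-order condition: 327 − 3q_i − Σ_{j≠i} q_j = 0.
Imposing symmetry (q_j = q for all j) turns Σ_{j≠i} q_j into 3q, so 327 = 6q and q = 54.5.

54.5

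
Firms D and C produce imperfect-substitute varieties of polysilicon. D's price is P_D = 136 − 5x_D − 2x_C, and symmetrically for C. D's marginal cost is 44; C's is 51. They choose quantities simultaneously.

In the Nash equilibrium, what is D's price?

Firm D's profit: π = x_D(136 − 5x_D − 2x_C) − 44x_D.
∂π/∂x_D = 92 − 10x_D − 2x_C = 0 ⇒ x_D = 9.2 − 0.2x_C.
Similarly x_C = 8.5 − 0.2x_D.
Plugging x_C into D's best response: x_D = 9.2 − 0.2(8.5 − 0.2x_D) ⇒ 0.96x_D = 7.5, so x_D = 7.8125.
Then x_C = 8.5 − 0.2·7.8125 = 6.9375.
P_D = 136 − 5·7.8125 − 2·6.9375 = 83.0625.

83.0625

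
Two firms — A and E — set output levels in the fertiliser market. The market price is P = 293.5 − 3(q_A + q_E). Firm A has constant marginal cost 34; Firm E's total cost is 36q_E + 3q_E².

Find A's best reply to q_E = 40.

23.25

Firm A's profit: π = q_A(293.5 − 3(q_A + q_E)) − 34q_A.
∂π/∂q_A = 259.5 − 6q_A − 3q_E = 0, so q_A = 43.25 − 0.5q_E.
At q_E = 40: q_A = 43.25 − 0.5·40 = 23.25.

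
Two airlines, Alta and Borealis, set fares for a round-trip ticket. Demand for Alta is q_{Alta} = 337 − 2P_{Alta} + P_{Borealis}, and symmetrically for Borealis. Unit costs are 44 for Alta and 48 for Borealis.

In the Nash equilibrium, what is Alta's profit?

19286.48

Alta's profit: π = (P_{Alta} − 44)(337 − 2P_{Alta} + P_{Borealis}).
∂π/∂P_{Alta} = 425 − 4P_{Alta} + P_{Borealis} = 0 ⇒ P_{Alta} = 106.25 + 0.25P_{Borealis}.
Similarly P_{Borealis} = 108.25 + 0.25P_{Alta}.
Substituting the second reaction function into the first: P_{Alta} = 106.25 + 0.25(108.25 + 0.25P_{Alta}), which gives 0.9375P_{Alta} = 133.3125 ⇒ P_{Alta} = 142.2.
Then P_{Borealis} = 108.25 + 0.25·142.2 = 143.8.
q_{Alta} = 337 − 2·142.2 + 143.8 = 196.4.
Profit = (142.2 − 44)·196.4 = 19286.48.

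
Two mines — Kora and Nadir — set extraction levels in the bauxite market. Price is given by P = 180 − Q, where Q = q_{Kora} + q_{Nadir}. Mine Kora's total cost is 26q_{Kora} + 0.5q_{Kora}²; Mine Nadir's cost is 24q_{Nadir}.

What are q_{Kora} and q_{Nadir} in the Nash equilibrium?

30.4, 62.8

Mine Kora's profit: π = q_{Kora}(180 − (q_{Kora} + q_{Nadir})) − 26q_{Kora} − 0.5q_{Kora}².
∂π/∂q_{Kora} = 154 − 3q_{Kora} − q_{Nadir} = 0, so q_{Kora} = 154/3 − (1/3)q_{Nadir}.
For Nadir: ∂π/∂q_{Nadir} = 156 − 2q_{Nadir} − q_{Kora} = 0 ⇒ q_{Nadir} = 78 − 0.5q_{Kora}.
Substituting the second reaction function into the first: q_{Kora} = 154/3 − (1/3)(78 − 0.5q_{Kora}), which gives (5/6)q_{Kora} = 76/3 ⇒ q_{Kora} = 30.4.
Then q_{Nadir} = 78 − 0.5·30.4 = 62.8.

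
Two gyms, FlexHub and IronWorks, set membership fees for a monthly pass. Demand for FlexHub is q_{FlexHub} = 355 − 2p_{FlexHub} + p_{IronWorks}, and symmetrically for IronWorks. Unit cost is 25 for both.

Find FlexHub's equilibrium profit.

FlexHub's profit: π = (p_{FlexHub} − 25)(355 − 2p_{FlexHub} + p_{IronWorks}).
∂π/∂p_{FlexHub} = 405 − 4p_{FlexHub} + p_{IronWorks} = 0 ⇒ p_{FlexHub} = 101.25 + 0.25p_{IronWorks}.
Setting p_{FlexHub} = p_{IronWorks} in the reaction function: p_{FlexHub} = 101.25 + 0.25p_{FlexHub}, so p_{FlexHub} = 101.25 / 0.75 = 135.
q_{FlexHub} = 355 − 2·135 + 135 = 220.
Profit = (135 − 25)·220 = 24200.

24200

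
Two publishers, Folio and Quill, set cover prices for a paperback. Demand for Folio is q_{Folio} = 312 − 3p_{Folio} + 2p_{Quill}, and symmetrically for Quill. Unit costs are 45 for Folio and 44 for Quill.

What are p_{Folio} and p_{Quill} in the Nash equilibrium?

111.5625, 111.1875

Folio's profit: π = (p_{Folio} − 45)(312 − 3p_{Folio} + 2p_{Quill}).
∂π/∂p_{Folio} = 447 − 6p_{Folio} + 2p_{Quill} = 0 ⇒ p_{Folio} = 74.5 + (1/3)p_{Quill}.
Similarly p_{Quill} = 74 + (1/3)p_{Folio}.
Plugging p_{Quill} into Folio's best response: p_{Folio} = 74.5 + (1/3)(74 + (1/3)p_{Folio}) ⇒ (8/9)p_{Folio} = 595/6, so p_{Folio} = 111.5625.
Then p_{Quill} = 74 + (1/3)·111.5625 = 111.1875.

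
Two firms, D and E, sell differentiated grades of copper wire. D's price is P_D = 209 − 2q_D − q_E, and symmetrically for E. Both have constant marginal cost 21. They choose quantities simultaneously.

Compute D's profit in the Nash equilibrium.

2827.52

Firm D's profit: π = q_D(209 − 2q_D − q_E) − 21q_D.
∂π/∂q_D = 188 − 4q_D − q_E = 0 ⇒ q_D = 47 − 0.25q_E.
By symmetry q_E = q_D; substituting into the reaction function, 1.25q_D = 47 and q_D = 37.6.
P_D = 209 − 2·37.6 − 37.6 = 96.2.
Profit = (96.2 − 21)·37.6 = 2827.52.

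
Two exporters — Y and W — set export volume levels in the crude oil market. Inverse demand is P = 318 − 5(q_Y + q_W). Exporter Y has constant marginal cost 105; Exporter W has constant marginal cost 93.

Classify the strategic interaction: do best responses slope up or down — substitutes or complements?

strategic substitutes

Exporter Y's profit: π = q_Y(318 − 5(q_Y + q_W)) − 105q_Y.
∂π/∂q_Y = 213 − 10q_Y − 5q_W = 0, so q_Y = 21.3 − 0.5q_W.
The best-response slope dq_Y/dq_W = −0.5 < 0: the reaction function is downward-sloping, so the choices are strategic substitutes.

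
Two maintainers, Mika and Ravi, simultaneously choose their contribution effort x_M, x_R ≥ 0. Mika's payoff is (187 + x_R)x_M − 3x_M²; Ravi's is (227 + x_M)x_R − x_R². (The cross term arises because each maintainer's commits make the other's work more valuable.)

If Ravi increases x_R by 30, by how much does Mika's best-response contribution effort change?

Expanding Mika's payoff: 187x_M + x_Rx_M − 3x_M².
∂π/∂x_M = 187 + x_R − 6x_M = 0, so x_M = 187/6 + (1/6)x_R.
The reaction-function slope is 1/6, so a 30-unit rise in x_R moves x_M by 1/6 × 30 = 5. Mika's best response rises — the actions are strategic complements.

5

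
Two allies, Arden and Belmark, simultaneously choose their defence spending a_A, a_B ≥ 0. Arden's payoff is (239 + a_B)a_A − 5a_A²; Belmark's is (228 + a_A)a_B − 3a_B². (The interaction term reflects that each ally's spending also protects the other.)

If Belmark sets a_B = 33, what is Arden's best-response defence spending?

27.2

Expanding Arden's payoff: 239a_A + a_Ba_A − 5a_A².
∂π/∂a_A = 239 + a_B − 10a_A = 0, so a_A = 23.9 + 0.1a_B.
At a_B = 33: a_A = 23.9 + 0.1·33 = 27.2.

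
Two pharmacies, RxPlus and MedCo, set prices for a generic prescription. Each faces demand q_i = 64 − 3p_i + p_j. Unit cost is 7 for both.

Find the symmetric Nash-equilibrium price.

RxPlus's profit: π = (p_{RxPlus} − 7)(64 − 3p_{RxPlus} + p_{MedCo}).
∂π/∂p_{RxPlus} = 85 − 6p_{RxPlus} + p_{MedCo} = 0 ⇒ p_{RxPlus} = 85/6 + (1/6)p_{MedCo}.
By symmetry p_{MedCo} = p_{RxPlus}; substituting into the reaction function, (5/6)p_{RxPlus} = 85/6 and p_{RxPlus} = 17.

17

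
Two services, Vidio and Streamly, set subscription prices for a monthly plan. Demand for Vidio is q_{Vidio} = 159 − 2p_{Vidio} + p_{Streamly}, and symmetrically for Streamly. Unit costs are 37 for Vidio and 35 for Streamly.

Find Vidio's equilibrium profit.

3264.32

Vidio's profit: π = (p_{Vidio} − 37)(159 − 2p_{Vidio} + p_{Streamly}).
∂π/∂p_{Vidio} = 233 − 4p_{Vidio} + p_{Streamly} = 0 ⇒ p_{Vidio} = 58.25 + 0.25p_{Streamly}.
Similarly p_{Streamly} = 57.25 + 0.25p_{Vidio}.
Substituting the second reaction function into the first: p_{Vidio} = 58.25 + 0.25(57.25 + 0.25p_{Vidio}), which gives 0.9375p_{Vidio} = 72.5625 ⇒ p_{Vidio} = 77.4.
Then p_{Streamly} = 57.25 + 0.25·77.4 = 76.6.
q_{Vidio} = 159 − 2·77.4 + 76.6 = 80.8.
Profit = (77.4 − 37)·80.8 = 3264.32.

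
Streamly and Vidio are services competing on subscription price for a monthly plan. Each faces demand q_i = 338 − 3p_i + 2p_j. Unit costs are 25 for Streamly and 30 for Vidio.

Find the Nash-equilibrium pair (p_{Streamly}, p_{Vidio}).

Streamly's profit: π = (p_{Streamly} − 25)(338 − 3p_{Streamly} + 2p_{Vidio}).
∂π/∂p_{Streamly} = 413 − 6p_{Streamly} + 2p_{Vidio} = 0 ⇒ p_{Streamly} = 413/6 + (1/3)p_{Vidio}.
Similarly p_{Vidio} = 214/3 + (1/3)p_{Streamly}.
Plugging p_{Vidio} into Streamly's best response: p_{Streamly} = 413/6 + (1/3)(214/3 + (1/3)p_{Streamly}) ⇒ (8/9)p_{Streamly} = 1667/18, so p_{Streamly} = 104.1875.
Then p_{Vidio} = 214/3 + (1/3)·104.1875 = 106.0625.

104.1875, 106.0625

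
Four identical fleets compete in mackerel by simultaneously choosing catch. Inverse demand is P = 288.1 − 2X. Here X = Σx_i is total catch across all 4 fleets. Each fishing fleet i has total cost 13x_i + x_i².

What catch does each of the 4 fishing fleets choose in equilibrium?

22.925

A representative fishing fleet's profit is π_i = x_i(288.1 − 2X) − 13x_i − x_i², with X = x_i + Σ_{j≠i} x_j.
First-order condition: 275.1 − 6x_i − 2Σ_{j≠i} x_j = 0.
Imposing symmetry (x_j = x for all j) turns Σ_{j≠i} x_j into 3x, so 275.1 = 12x and x = 22.925.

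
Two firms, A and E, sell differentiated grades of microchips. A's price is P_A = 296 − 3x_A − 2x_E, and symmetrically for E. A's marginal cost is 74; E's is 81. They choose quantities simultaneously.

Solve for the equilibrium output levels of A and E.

28.1875, 26.4375

Firm A's profit: π = x_A(296 − 3x_A − 2x_E) − 74x_A.
∂π/∂x_A = 222 − 6x_A − 2x_E = 0 ⇒ x_A = 37 − (1/3)x_E.
Similarly x_E = 215/6 − (1/3)x_A.
Solving the two reaction functions simultaneously: (1 − (−1/3)(−1/3))x_A = 37 − (1/3)·(215/6), so (8/9)x_A = 451/18 and x_A = 28.1875.
Then x_E = 215/6 − (1/3)·28.1875 = 26.4375.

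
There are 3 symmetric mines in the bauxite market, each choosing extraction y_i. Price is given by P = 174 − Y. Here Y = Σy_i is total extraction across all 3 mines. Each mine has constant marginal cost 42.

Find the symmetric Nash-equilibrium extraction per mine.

A representative mine's profit is π_i = y_i(174 − Y) − 42y_i, with Y = y_i + Σ_{j≠i} y_j.
First-order condition: 132 − 2y_i − Σ_{j≠i} y_j = 0.
In a symmetric equilibrium every mine chooses the same y, so Σ_{j≠i} y_j = 2y. The condition becomes 132 − 4y = 0, giving y = 132/4 = 33.

33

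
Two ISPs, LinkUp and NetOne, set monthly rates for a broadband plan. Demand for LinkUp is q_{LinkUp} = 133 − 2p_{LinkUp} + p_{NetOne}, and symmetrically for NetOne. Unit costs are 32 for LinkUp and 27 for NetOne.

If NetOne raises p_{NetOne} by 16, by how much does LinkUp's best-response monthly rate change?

LinkUp's profit: π = (p_{LinkUp} − 32)(133 − 2p_{LinkUp} + p_{NetOne}).
∂π/∂p_{LinkUp} = 197 − 4p_{LinkUp} + p_{NetOne} = 0 ⇒ p_{LinkUp} = 49.25 + 0.25p_{NetOne}.
The reaction-function slope is 0.25, so a 16-unit rise in p_{NetOne} moves p_{LinkUp} by 0.25 × 16 = 4. LinkUp's best response rises — the actions are strategic complements.

4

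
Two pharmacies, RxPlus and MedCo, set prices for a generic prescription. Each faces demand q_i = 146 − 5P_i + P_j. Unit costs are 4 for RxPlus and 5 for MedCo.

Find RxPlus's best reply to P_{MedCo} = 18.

18.4

RxPlus's profit: π = (P_{RxPlus} − 4)(146 − 5P_{RxPlus} + P_{MedCo}).
∂π/∂P_{RxPlus} = 166 − 10P_{RxPlus} + P_{MedCo} = 0 ⇒ P_{RxPlus} = 16.6 + 0.1P_{MedCo}.
At P_{MedCo} = 18: P_{RxPlus} = 16.6 + 0.1·18 = 18.4.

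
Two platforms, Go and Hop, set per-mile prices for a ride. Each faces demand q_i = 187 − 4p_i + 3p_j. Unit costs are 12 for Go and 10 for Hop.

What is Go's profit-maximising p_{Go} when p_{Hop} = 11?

Go's profit: π = (p_{Go} − 12)(187 − 4p_{Go} + 3p_{Hop}).
∂π/∂p_{Go} = 235 − 8p_{Go} + 3p_{Hop} = 0 ⇒ p_{Go} = 29.375 + 0.375p_{Hop}.
At p_{Hop} = 11: p_{Go} = 29.375 + 0.375·11 = 33.5.

33.5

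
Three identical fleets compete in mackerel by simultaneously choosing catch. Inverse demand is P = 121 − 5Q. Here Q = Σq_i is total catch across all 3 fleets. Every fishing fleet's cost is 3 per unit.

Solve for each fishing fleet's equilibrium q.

A representative fishing fleet's profit is π_i = q_i(121 − 5Q) − 3q_i, with Q = q_i + Σ_{j≠i} q_j.
First-order condition: 118 − 10q_i − 5Σ_{j≠i} q_j = 0.
With identical fishing fleets, set every q_j = q: then 118 − 10q − 10q = 0, i.e. q = 118/20 = 5.9.

5.9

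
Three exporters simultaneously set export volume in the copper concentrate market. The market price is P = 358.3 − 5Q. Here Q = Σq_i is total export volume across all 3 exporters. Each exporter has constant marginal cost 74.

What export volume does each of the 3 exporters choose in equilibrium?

A representative exporter's profit is π_i = q_i(358.3 − 5Q) − 74q_i, with Q = q_i + Σ_{j≠i} q_j.
First-order condition: 284.3 − 10q_i − 5Σ_{j≠i} q_j = 0.
With identical exporters, set every q_j = q: then 284.3 − 10q − 10q = 0, i.e. q = 284.3/20 = 14.215.

14.215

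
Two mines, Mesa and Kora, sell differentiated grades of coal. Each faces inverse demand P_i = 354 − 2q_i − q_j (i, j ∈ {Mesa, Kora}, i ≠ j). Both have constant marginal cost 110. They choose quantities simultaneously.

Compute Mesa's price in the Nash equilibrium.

Mine Mesa's profit: π = q_{Mesa}(354 − 2q_{Mesa} − q_{Kora}) − 110q_{Mesa}.
∂π/∂q_{Mesa} = 244 − 4q_{Mesa} − q_{Kora} = 0 ⇒ q_{Mesa} = 61 − 0.25q_{Kora}.
Setting q_{Mesa} = q_{Kora} in the reaction function: q_{Mesa} = 61 − 0.25q_{Mesa}, so q_{Mesa} = 61 / 1.25 = 48.8.
P_{Mesa} = 354 − 2·48.8 − 48.8 = 207.6.

207.6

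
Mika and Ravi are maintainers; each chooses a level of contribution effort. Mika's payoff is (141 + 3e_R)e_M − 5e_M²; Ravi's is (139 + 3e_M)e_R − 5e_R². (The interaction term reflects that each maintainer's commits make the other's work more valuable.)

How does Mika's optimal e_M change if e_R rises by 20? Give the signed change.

Expanding Mika's payoff: 141e_M + 3e_Re_M − 5e_M².
∂π/∂e_M = 141 + 3e_R − 10e_M = 0, so e_M = 14.1 + 0.3e_R.
The reaction-function slope is 0.3, so a 20-unit rise in e_R moves e_M by 0.3 × 20 = 6. Mika's best response rises — the actions are strategic complements.

6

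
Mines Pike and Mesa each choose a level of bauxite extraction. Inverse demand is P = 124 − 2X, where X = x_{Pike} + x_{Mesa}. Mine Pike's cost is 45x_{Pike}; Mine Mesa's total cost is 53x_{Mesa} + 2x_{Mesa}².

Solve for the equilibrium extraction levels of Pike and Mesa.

17.5, 4.5

Mine Pike's profit: π = x_{Pike}(124 − 2(x_{Pike} + x_{Mesa})) − 45x_{Pike}.
∂π/∂x_{Pike} = 79 − 4x_{Pike} − 2x_{Mesa} = 0, so x_{Pike} = 19.75 − 0.5x_{Mesa}.
For Mesa: ∂π/∂x_{Mesa} = 71 − 8x_{Mesa} − 2x_{Pike} = 0 ⇒ x_{Mesa} = 8.875 − 0.25x_{Pike}.
Plugging x_{Mesa} into Pike's best response: x_{Pike} = 19.75 − 0.5(8.875 − 0.25x_{Pike}) ⇒ 0.875x_{Pike} = 15.3125, so x_{Pike} = 17.5.
Then x_{Mesa} = 8.875 − 0.25·17.5 = 4.5.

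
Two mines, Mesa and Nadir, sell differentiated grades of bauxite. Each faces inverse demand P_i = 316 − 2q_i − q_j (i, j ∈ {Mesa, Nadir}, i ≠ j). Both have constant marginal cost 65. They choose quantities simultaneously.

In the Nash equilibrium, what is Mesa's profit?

Mine Mesa's profit: π = q_{Mesa}(316 − 2q_{Mesa} − q_{Nadir}) − 65q_{Mesa}.
∂π/∂q_{Mesa} = 251 − 4q_{Mesa} − q_{Nadir} = 0 ⇒ q_{Mesa} = 62.75 − 0.25q_{Nadir}.
By symmetry q_{Nadir} = q_{Mesa}; substituting into the reaction function, 1.25q_{Mesa} = 62.75 and q_{Mesa} = 50.2.
P_{Mesa} = 316 − 2·50.2 − 50.2 = 165.4.
Profit = (165.4 − 65)·50.2 = 5040.08.

5040.08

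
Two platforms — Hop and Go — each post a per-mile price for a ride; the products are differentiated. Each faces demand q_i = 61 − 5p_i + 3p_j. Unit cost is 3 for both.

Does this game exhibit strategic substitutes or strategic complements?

strategic complements

Hop's profit: π = (p_{Hop} − 3)(61 − 5p_{Hop} + 3p_{Go}).
∂π/∂p_{Hop} = 76 − 10p_{Hop} + 3p_{Go} = 0 ⇒ p_{Hop} = 7.6 + 0.3p_{Go}.
The best-response slope dp_{Hop}/dp_{Go} = 0.3 > 0: the reaction function is upward-sloping, so the choices are strategic complements.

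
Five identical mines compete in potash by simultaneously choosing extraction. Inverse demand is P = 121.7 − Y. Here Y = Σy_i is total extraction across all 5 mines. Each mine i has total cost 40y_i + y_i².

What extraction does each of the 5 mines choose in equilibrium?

10.2125

A representative mine's profit is π_i = y_i(121.7 − Y) − 40y_i − y_i², with Y = y_i + Σ_{j≠i} y_j.
First-order condition: 81.7 − 4y_i − Σ_{j≠i} y_j = 0.
With identical mines, set every y_j = y: then 81.7 − 4y − 4y = 0, i.e. y = 81.7/8 = 10.2125.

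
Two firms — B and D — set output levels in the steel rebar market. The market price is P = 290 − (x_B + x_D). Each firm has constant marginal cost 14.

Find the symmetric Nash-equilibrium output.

Firm B's profit: π = x_B(290 − (x_B + x_D)) − 14x_B.
∂π/∂x_B = 276 − 2x_B − x_D = 0, so x_B = 138 − 0.5x_D.
Setting x_B = x_D in the reaction function: x_B = 138 − 0.5x_B, so x_B = 138 / 1.5 = 92.

92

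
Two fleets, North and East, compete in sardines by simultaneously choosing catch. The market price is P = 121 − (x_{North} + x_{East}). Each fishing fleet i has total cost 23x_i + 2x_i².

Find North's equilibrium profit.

Fishing fleet North's profit: π = x_{North}(121 − (x_{North} + x_{East})) − 23x_{North} − 2x_{North}².
∂π/∂x_{North} = 98 − 6x_{North} − x_{East} = 0, so x_{North} = 49/3 − (1/6)x_{East}.
By symmetry x_{East} = x_{North}; substituting into the reaction function, (7/6)x_{North} = 49/3 and x_{North} = 14.
Price P = 121 − 28 = 93.
North's profit: (93 − 23)·14 − 2(14)² = 588.

588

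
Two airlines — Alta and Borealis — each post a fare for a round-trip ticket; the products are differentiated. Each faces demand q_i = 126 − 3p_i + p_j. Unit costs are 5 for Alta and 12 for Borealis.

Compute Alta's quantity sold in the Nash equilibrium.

71.4

Alta's profit: π = (p_{Alta} − 5)(126 − 3p_{Alta} + p_{Borealis}).
∂π/∂p_{Alta} = 141 − 6p_{Alta} + p_{Borealis} = 0 ⇒ p_{Alta} = 23.5 + (1/6)p_{Borealis}.
Similarly p_{Borealis} = 27 + (1/6)p_{Alta}.
Solving the two reaction functions simultaneously: (1 − (1/6)(1/6))p_{Alta} = 23.5 + (1/6)·27, so (35/36)p_{Alta} = 28 and p_{Alta} = 28.8.
Then p_{Borealis} = 27 + (1/6)·28.8 = 31.8.
q_{Alta} = 126 − 3·28.8 + 31.8 = 71.4.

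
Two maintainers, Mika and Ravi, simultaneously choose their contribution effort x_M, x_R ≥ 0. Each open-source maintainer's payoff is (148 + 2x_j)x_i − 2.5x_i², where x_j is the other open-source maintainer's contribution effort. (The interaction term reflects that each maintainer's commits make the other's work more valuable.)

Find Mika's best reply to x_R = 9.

33.2

Mika's payoff is (148 + 2x_R)x_M − 2.5x_M².
∂π/∂x_M = 148 + 2x_R − 5x_M = 0, so x_M = 29.6 + 0.4x_R.
At x_R = 9: x_M = 29.6 + 0.4·9 = 33.2.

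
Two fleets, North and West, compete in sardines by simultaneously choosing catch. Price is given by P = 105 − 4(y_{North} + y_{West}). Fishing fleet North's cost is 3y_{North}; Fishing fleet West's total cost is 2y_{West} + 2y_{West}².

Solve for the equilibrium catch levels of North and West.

10.15, 5.2

Fishing fleet North's profit: π = y_{North}(105 − 4(y_{North} + y_{West})) − 3y_{North}.
∂π/∂y_{North} = 102 − 8y_{North} − 4y_{West} = 0, so y_{North} = 12.75 − 0.5y_{West}.
For West: ∂π/∂y_{West} = 103 − 12y_{West} − 4y_{North} = 0 ⇒ y_{West} = 103/12 − (1/3)y_{North}.
Plugging y_{West} into North's best response: y_{North} = 12.75 − 0.5(103/12 − (1/3)y_{North}) ⇒ (5/6)y_{North} = 203/24, so y_{North} = 10.15.
Then y_{West} = 103/12 − (1/3)·10.15 = 5.2.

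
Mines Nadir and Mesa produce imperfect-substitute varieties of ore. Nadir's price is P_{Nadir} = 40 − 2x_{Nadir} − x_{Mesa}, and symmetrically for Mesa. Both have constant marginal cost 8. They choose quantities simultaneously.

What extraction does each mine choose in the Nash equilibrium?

6.4

Mine Nadir's profit: π = x_{Nadir}(40 − 2x_{Nadir} − x_{Mesa}) − 8x_{Nadir}.
∂π/∂x_{Nadir} = 32 − 4x_{Nadir} − x_{Mesa} = 0 ⇒ x_{Nadir} = 8 − 0.25x_{Mesa}.
By symmetry x_{Mesa} = x_{Nadir}; substituting into the reaction function, 1.25x_{Nadir} = 8 and x_{Nadir} = 6.4.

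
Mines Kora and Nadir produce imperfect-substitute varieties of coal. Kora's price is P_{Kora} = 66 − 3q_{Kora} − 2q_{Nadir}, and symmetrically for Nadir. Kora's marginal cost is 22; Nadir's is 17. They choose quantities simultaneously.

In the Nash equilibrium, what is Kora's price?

Mine Kora's profit: π = q_{Kora}(66 − 3q_{Kora} − 2q_{Nadir}) − 22q_{Kora}.
∂π/∂q_{Kora} = 44 − 6q_{Kora} − 2q_{Nadir} = 0 ⇒ q_{Kora} = 22/3 − (1/3)q_{Nadir}.
Similarly q_{Nadir} = 49/6 − (1/3)q_{Kora}.
Plugging q_{Nadir} into Kora's best response: q_{Kora} = 22/3 − (1/3)(49/6 − (1/3)q_{Kora}) ⇒ (8/9)q_{Kora} = 83/18, so q_{Kora} = 5.1875.
Then q_{Nadir} = 49/6 − (1/3)·5.1875 = 6.4375.
P_{Kora} = 66 − 3·5.1875 − 2·6.4375 = 37.5625.

37.5625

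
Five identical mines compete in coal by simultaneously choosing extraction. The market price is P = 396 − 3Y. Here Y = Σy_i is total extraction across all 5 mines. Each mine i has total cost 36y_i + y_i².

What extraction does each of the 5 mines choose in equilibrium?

18

A representative mine's profit is π_i = y_i(396 − 3Y) − 36y_i − y_i², with Y = y_i + Σ_{j≠i} y_j.
First-order condition: 360 − 8y_i − 3Σ_{j≠i} y_j = 0.
In a symmetric equilibrium every mine chooses the same y, so Σ_{j≠i} y_j = 4y. The condition becomes 360 − 20y = 0, giving y = 360/20 = 18.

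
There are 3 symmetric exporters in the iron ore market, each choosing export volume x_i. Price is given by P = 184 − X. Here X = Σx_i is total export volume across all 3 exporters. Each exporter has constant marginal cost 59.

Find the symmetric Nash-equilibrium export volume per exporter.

A representative exporter's profit is π_i = x_i(184 − X) − 59x_i, with X = x_i + Σ_{j≠i} x_j.
First-order condition: 125 − 2x_i − Σ_{j≠i} x_j = 0.
Imposing symmetry (x_j = x for all j) turns Σ_{j≠i} x_j into 2x, so 125 = 4x and x = 31.25.

31.25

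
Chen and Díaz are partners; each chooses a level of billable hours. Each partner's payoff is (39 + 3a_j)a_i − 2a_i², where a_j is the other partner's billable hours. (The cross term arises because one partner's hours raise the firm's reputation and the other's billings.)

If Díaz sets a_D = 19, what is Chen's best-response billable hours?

Chen's payoff is (39 + 3a_D)a_C − 2a_C².
∂π/∂a_C = 39 + 3a_D − 4a_C = 0, so a_C = 9.75 + 0.75a_D.
At a_D = 19: a_C = 9.75 + 0.75·19 = 24.

24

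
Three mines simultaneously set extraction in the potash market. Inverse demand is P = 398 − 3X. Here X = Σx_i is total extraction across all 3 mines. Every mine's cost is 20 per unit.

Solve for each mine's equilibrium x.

31.5

A representative mine's profit is π_i = x_i(398 − 3X) − 20x_i, with X = x_i + Σ_{j≠i} x_j.
First-order condition: 378 − 6x_i − 3Σ_{j≠i} x_j = 0.
In a symmetric equilibrium every mine chooses the same x, so Σ_{j≠i} x_j = 2x. The condition becomes 378 − 12x = 0, giving x = 378/12 = 31.5.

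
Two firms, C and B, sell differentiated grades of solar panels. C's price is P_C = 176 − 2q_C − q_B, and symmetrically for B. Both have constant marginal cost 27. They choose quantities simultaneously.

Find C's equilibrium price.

Firm C's profit: π = q_C(176 − 2q_C − q_B) − 27q_C.
∂π/∂q_C = 149 − 4q_C − q_B = 0 ⇒ q_C = 37.25 − 0.25q_B.
The game is symmetric, so in equilibrium q_B = q_C: the reaction function gives 1.25q_C = 37.25, hence q_C = 29.8.
P_C = 176 − 2·29.8 − 29.8 = 86.6.

86.6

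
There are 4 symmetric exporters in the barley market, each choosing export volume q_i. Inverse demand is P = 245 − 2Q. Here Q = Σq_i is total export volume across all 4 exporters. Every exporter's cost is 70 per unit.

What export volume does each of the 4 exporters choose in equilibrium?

17.5

A representative exporter's profit is π_i = q_i(245 − 2Q) − 70q_i, with Q = q_i + Σ_{j≠i} q_j.
First-order condition: 175 − 4q_i − 2Σ_{j≠i} q_j = 0.
In a symmetric equilibrium every exporter chooses the same q, so Σ_{j≠i} q_j = 3q. The condition becomes 175 − 10q = 0, giving q = 175/10 = 17.5.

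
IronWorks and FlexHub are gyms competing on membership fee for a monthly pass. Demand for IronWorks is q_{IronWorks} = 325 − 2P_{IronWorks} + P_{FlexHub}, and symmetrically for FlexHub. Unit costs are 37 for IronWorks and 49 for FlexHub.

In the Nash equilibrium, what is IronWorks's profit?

IronWorks's profit: π = (P_{IronWorks} − 37)(325 − 2P_{IronWorks} + P_{FlexHub}).
∂π/∂P_{IronWorks} = 399 − 4P_{IronWorks} + P_{FlexHub} = 0 ⇒ P_{IronWorks} = 99.75 + 0.25P_{FlexHub}.
Similarly P_{FlexHub} = 105.75 + 0.25P_{IronWorks}.
Substituting the second reaction function into the first: P_{IronWorks} = 99.75 + 0.25(105.75 + 0.25P_{IronWorks}), which gives 0.9375P_{IronWorks} = 126.1875 ⇒ P_{IronWorks} = 134.6.
Then P_{FlexHub} = 105.75 + 0.25·134.6 = 139.4.
q_{IronWorks} = 325 − 2·134.6 + 139.4 = 195.2.
Profit = (134.6 − 37)·195.2 = 19051.52.

19051.52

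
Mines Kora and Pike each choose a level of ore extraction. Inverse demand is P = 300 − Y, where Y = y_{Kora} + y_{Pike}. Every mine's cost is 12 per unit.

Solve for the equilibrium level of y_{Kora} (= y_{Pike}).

Mine Kora's profit: π = y_{Kora}(300 − (y_{Kora} + y_{Pike})) − 12y_{Kora}.
∂π/∂y_{Kora} = 288 − 2y_{Kora} − y_{Pike} = 0, so y_{Kora} = 144 − 0.5y_{Pike}.
Setting y_{Kora} = y_{Pike} in the reaction function: y_{Kora} = 144 − 0.5y_{Kora}, so y_{Kora} = 144 / 1.5 = 96.

96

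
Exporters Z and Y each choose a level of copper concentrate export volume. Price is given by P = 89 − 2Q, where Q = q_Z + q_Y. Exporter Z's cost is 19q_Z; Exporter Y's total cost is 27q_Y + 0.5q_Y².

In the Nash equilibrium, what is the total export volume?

Exporter Z's profit: π = q_Z(89 − 2(q_Z + q_Y)) − 19q_Z.
∂π/∂q_Z = 70 − 4q_Z − 2q_Y = 0, so q_Z = 17.5 − 0.5q_Y.
For Y: ∂π/∂q_Y = 62 − 5q_Y − 2q_Z = 0 ⇒ q_Y = 12.4 − 0.4q_Z.
Plugging q_Y into Z's best response: q_Z = 17.5 − 0.5(12.4 − 0.4q_Z) ⇒ 0.8q_Z = 11.3, so q_Z = 14.125.
Then q_Y = 12.4 − 0.4·14.125 = 6.75.
Total export volume: 14.125 + 6.75 = 20.875.

20.875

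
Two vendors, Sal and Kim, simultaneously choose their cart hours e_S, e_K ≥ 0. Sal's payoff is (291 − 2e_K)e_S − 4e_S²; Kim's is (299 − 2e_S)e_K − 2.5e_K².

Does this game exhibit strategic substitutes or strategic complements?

Expanding Sal's payoff: 291e_S − 2e_Ke_S − 4e_S².
∂π/∂e_S = 291 − 2e_K − 8e_S = 0, so e_S = 36.375 − 0.25e_K.
The best-response slope de_S/de_K = −0.25 < 0: the reaction function is downward-sloping, so the choices are strategic substitutes.

strategic substitutes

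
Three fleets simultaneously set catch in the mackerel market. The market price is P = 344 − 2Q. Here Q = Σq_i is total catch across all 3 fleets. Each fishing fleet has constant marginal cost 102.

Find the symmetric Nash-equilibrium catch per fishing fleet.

30.25

A representative fishing fleet's profit is π_i = q_i(344 − 2Q) − 102q_i, with Q = q_i + Σ_{j≠i} q_j.
First-order condition: 242 − 4q_i − 2Σ_{j≠i} q_j = 0.
With identical fishing fleets, set every q_j = q: then 242 − 4q − 4q = 0, i.e. q = 242/8 = 30.25.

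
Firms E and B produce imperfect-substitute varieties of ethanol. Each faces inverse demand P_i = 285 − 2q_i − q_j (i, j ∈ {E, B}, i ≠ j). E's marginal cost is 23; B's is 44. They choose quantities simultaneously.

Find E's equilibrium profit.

Firm E's profit: π = q_E(285 − 2q_E − q_B) − 23q_E.
∂π/∂q_E = 262 − 4q_E − q_B = 0 ⇒ q_E = 65.5 − 0.25q_B.
Similarly q_B = 60.25 − 0.25q_E.
Plugging q_B into E's best response: q_E = 65.5 − 0.25(60.25 − 0.25q_E) ⇒ 0.9375q_E = 50.4375, so q_E = 53.8.
Then q_B = 60.25 − 0.25·53.8 = 46.8.
P_E = 285 − 2·53.8 − 46.8 = 130.6.
Profit = (130.6 − 23)·53.8 = 5788.88.

5788.88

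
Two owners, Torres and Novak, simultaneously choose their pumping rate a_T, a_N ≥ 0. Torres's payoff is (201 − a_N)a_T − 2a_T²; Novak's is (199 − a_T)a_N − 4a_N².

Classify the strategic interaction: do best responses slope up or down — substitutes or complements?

strategic substitutes

Expanding Torres's payoff: 201a_T − a_Na_T − 2a_T².
∂π/∂a_T = 201 − a_N − 4a_T = 0, so a_T = 50.25 − 0.25a_N.
The best-response slope da_T/da_N = −0.25 < 0: the reaction function is downward-sloping, so the choices are strategic substitutes.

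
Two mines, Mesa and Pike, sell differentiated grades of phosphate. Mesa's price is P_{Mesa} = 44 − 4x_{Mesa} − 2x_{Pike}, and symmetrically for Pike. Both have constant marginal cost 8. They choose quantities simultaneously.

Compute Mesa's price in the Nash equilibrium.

Mine Mesa's profit: π = x_{Mesa}(44 − 4x_{Mesa} − 2x_{Pike}) − 8x_{Mesa}.
∂π/∂x_{Mesa} = 36 − 8x_{Mesa} − 2x_{Pike} = 0 ⇒ x_{Mesa} = 4.5 − 0.25x_{Pike}.
By symmetry x_{Pike} = x_{Mesa}; substituting into the reaction function, 1.25x_{Mesa} = 4.5 and x_{Mesa} = 3.6.
P_{Mesa} = 44 − 4·3.6 − 2·3.6 = 22.4.

22.4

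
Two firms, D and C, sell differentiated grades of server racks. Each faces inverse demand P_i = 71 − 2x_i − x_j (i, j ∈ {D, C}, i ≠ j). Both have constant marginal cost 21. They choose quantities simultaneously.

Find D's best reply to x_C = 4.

11.5

Firm D's profit: π = x_D(71 − 2x_D − x_C) − 21x_D.
∂π/∂x_D = 50 − 4x_D − x_C = 0 ⇒ x_D = 12.5 − 0.25x_C.
At x_C = 4: x_D = 12.5 − 0.25·4 = 11.5.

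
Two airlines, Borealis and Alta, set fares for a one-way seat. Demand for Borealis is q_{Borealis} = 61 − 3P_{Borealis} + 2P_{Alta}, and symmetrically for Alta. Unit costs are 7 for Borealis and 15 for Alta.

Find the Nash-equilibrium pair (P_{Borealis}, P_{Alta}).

Borealis's profit: π = (P_{Borealis} − 7)(61 − 3P_{Borealis} + 2P_{Alta}).
∂π/∂P_{Borealis} = 82 − 6P_{Borealis} + 2P_{Alta} = 0 ⇒ P_{Borealis} = 41/3 + (1/3)P_{Alta}.
Similarly P_{Alta} = 53/3 + (1/3)P_{Borealis}.
Solving the two reaction functions simultaneously: (1 − (1/3)(1/3))P_{Borealis} = 41/3 + (1/3)·(53/3), so (8/9)P_{Borealis} = 176/9 and P_{Borealis} = 22.
Then P_{Alta} = 53/3 + (1/3)·22 = 25.

22, 25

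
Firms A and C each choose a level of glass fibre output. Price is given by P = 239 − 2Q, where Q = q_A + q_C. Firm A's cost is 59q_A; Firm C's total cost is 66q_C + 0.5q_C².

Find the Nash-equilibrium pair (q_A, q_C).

Firm A's profit: π = q_A(239 − 2(q_A + q_C)) − 59q_A.
∂π/∂q_A = 180 − 4q_A − 2q_C = 0, so q_A = 45 − 0.5q_C.
For C: ∂π/∂q_C = 173 − 5q_C − 2q_A = 0 ⇒ q_C = 34.6 − 0.4q_A.
Solving the two reaction functions simultaneously: (1 − (−0.5)(−0.4))q_A = 45 − 0.5·34.6, so 0.8q_A = 27.7 and q_A = 34.625.
Then q_C = 34.6 − 0.4·34.625 = 20.75.

34.625, 20.75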